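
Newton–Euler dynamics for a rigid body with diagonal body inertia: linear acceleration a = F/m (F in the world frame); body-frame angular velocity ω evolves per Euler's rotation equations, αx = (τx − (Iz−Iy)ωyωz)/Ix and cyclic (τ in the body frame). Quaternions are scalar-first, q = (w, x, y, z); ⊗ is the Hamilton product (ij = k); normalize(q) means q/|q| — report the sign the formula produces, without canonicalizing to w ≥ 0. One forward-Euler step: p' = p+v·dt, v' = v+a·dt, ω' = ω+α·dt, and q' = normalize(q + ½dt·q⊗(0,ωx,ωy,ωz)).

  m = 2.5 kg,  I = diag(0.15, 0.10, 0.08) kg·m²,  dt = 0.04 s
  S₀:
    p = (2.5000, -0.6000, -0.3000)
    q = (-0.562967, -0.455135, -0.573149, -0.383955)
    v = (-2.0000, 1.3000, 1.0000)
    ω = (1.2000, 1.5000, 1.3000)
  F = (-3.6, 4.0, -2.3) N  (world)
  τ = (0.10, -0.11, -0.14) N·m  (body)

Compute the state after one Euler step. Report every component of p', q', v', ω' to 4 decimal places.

α = I⁻¹(τ − ω×Iω) = (0.9267, -2.1920, -0.6250)
ω + α·dt = (1.2371, 1.4123, 1.2750)
q⊗(0,ω) = (1.9050270, -0.8447216, -0.7135210, -0.7267808)
updated quaternion q' = (-0.5243, -0.4715, -0.5868, -0.3981)
p + v·dt = (2.4200, -0.5480, -0.2600)
v' = v + a·dt = (-2.0576, 1.3640, 0.9632)

p' = (2.4200, -0.5480, -0.2600)
q' = (-0.5243, -0.4715, -0.5868, -0.3981)
v' = (-2.0576, 1.3640, 0.9632)
ω' = (1.2371, 1.4123, 1.2750)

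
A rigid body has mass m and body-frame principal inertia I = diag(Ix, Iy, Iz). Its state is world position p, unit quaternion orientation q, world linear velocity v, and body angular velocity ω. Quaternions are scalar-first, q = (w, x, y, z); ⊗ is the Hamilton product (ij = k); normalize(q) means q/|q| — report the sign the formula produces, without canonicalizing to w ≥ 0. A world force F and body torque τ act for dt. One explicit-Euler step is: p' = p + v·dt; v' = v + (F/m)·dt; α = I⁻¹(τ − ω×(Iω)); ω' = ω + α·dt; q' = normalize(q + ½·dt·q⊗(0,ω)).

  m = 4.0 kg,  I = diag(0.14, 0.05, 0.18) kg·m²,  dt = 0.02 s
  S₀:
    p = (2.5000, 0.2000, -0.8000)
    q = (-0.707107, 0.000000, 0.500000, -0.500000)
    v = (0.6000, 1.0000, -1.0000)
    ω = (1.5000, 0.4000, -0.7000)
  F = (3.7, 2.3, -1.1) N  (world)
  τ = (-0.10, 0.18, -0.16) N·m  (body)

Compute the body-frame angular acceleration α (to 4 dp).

α = (-0.4543, 2.7600, -0.5889)

ω×(Iω) gyroscopic = (-0.0364, 0.0420, -0.0540)
α = I⁻¹(τ − ω×Iω) = (-0.4543, 2.7600, -0.5889)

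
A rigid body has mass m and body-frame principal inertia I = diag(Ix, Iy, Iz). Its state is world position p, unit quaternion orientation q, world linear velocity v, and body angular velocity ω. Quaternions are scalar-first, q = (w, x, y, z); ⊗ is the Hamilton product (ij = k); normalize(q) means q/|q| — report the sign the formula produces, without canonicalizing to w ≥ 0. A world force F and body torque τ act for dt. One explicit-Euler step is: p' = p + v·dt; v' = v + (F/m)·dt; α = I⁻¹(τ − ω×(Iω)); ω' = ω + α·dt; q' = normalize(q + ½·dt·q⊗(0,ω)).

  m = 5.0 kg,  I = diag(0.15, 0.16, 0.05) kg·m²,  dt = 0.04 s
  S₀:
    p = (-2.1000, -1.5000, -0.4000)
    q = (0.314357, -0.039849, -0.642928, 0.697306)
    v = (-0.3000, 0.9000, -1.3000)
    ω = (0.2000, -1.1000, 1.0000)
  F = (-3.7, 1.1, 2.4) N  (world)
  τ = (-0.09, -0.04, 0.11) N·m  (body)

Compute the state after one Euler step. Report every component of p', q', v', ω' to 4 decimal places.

p' = (-2.1120, -1.4640, -0.4520)
q' = (0.2863, -0.0361, -0.6460, 0.7067)
v' = (-0.3296, 0.9088, -1.2808)
ω' = (0.1437, -1.1150, 1.0898)

gyro term ω×Iω = (0.1210, 0.0200, -0.0022)
α = I⁻¹(τ − ω×Iω) = (-1.4067, -0.3750, 2.2440)
ω' = ω + α·dt = (0.1437, -1.1150, 1.0898)
Hamilton product q⊗(0,ω) = (-1.3965570, 0.1869800, -0.1664825, 0.4867765)
q + ½dt·q⊗(0,ω), renormalized = (0.2863, -0.0361, -0.6460, 0.7067)
linear accel F/m = (-0.7400, 0.2200, 0.4800)
p' = p + v·dt = (-2.1120, -1.4640, -0.4520)
new velocity v' = (-0.3296, 0.9088, -1.2808)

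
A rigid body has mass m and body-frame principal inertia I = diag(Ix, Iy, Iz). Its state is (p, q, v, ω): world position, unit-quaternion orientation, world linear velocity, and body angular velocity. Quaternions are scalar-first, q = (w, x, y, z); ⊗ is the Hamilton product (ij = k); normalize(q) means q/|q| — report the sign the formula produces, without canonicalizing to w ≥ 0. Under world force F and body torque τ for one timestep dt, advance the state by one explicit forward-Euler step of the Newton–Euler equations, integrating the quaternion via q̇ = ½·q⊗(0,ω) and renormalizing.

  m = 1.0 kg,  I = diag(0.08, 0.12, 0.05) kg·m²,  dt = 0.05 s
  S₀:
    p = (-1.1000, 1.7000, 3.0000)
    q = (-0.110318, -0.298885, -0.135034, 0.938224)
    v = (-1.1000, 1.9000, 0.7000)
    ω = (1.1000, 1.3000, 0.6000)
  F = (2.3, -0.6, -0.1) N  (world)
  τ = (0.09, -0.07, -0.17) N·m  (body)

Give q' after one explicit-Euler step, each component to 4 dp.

Hamilton product q⊗(0,ω) = (-0.0586167, -1.4220614, 1.0679640, -0.3062039)
q + ½dt·q⊗(0,ω), renormalized = (-0.1117, -0.3341, -0.1082, 0.9296)

q' = (-0.1117, -0.3341, -0.1082, 0.9296)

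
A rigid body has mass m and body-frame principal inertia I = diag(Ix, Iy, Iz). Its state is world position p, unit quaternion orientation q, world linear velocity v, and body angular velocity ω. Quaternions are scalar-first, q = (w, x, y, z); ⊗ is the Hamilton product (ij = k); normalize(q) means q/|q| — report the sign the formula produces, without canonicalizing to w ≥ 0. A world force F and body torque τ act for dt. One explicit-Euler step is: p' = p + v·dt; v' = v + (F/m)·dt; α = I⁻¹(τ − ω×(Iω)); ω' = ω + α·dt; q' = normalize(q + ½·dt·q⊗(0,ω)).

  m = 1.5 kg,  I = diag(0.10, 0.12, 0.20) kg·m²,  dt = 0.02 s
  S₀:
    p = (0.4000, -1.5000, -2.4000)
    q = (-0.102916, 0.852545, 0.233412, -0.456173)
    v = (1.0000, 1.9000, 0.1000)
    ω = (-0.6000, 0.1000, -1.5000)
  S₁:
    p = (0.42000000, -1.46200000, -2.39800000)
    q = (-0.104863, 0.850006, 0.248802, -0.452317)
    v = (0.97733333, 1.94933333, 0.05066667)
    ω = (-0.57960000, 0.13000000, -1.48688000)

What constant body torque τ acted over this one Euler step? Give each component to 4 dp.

τ = (0.0900, 0.0900, 0.1300)

ω₁ − ω₀ = (0.02040000, 0.03000000, 0.01312000)
precession coupling = (-0.0120, -0.0900, -0.0012)
τ = I·(Δω/dt) + ω₀×(Iω₀) = (0.0900, 0.0900, 0.1300)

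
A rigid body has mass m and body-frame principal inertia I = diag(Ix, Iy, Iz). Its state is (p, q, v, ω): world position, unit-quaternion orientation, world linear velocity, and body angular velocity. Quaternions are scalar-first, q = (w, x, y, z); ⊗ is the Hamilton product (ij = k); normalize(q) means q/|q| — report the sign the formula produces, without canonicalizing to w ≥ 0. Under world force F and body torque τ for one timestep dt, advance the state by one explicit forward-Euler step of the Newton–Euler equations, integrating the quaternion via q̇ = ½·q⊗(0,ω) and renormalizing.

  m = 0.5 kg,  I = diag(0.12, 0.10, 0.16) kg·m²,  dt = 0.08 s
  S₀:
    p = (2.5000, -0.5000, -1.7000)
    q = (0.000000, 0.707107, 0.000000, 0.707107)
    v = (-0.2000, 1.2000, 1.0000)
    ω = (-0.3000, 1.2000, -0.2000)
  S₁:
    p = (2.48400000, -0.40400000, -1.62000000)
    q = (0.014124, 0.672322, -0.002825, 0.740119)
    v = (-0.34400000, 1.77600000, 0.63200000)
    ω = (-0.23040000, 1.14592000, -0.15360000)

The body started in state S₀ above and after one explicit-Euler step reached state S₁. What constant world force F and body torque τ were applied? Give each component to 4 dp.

F = (-0.9000, 3.6000, -2.3000)
τ = (0.0900, -0.0700, 0.1000)

rate change Δω = (0.06960000, -0.05408000, 0.04640000)
gyro term ω₀×Iω₀ = (-0.0144, -0.0024, 0.0072)
applied torque τ = (0.0900, -0.0700, 0.1000)
Δv = v₁−v₀ = (-0.14400000, 0.57600000, -0.36800000)
F = m·Δv/dt = (-0.9000, 3.6000, -2.3000)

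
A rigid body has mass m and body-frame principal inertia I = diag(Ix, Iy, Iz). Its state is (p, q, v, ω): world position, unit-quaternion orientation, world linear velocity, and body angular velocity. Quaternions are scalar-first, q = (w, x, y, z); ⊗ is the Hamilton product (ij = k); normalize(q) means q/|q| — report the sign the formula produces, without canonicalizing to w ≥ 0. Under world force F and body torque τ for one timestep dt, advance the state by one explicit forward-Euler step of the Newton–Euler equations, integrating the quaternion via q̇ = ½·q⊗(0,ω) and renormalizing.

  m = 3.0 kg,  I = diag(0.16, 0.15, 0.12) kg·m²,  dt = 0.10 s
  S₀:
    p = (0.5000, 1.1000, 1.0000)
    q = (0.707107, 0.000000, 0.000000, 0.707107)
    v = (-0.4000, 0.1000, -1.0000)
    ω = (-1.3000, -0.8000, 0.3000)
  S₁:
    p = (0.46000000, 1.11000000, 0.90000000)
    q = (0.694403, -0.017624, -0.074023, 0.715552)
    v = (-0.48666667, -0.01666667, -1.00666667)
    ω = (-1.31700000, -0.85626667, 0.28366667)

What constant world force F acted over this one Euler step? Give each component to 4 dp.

F = (-2.6000, -3.5000, -0.2000)

Δv = v₁−v₀ = (-0.08666667, -0.11666667, -0.00666667)
applied force F = (-2.6000, -3.5000, -0.2000)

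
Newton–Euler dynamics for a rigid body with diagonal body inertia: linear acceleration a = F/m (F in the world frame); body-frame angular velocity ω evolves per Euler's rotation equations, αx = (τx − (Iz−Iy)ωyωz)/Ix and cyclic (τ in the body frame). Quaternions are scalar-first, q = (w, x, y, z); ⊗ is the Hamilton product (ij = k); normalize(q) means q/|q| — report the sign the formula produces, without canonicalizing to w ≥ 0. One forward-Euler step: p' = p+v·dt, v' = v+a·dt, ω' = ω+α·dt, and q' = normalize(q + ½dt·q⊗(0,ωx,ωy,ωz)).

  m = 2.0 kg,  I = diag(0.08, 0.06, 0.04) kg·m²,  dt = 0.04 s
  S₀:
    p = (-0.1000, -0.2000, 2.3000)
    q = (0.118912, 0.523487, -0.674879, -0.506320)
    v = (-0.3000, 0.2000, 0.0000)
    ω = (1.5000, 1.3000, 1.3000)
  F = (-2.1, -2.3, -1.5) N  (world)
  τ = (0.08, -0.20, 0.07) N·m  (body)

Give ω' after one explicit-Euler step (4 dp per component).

precession coupling ω×(Iω) = (-0.0338, 0.0780, -0.0390)
angular accel α = (1.4225, -4.6333, 2.7250)
ω' = ω + α·dt = (1.5569, 1.1147, 1.4090)

ω' = (1.5569, 1.1147, 1.4090)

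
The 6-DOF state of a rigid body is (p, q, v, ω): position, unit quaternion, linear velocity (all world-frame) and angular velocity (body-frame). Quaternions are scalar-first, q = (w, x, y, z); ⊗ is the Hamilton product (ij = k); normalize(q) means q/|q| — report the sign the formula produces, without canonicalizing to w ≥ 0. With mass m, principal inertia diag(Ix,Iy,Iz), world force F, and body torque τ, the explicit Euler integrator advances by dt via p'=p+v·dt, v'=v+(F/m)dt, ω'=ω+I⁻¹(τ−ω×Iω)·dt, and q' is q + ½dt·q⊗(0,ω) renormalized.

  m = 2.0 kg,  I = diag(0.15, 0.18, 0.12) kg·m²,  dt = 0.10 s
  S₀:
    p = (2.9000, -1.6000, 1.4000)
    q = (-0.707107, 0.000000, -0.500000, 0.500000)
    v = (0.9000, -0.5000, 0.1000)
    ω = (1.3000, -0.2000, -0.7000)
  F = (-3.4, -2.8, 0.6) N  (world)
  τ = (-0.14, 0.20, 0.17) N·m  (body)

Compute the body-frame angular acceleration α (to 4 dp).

ω×(Iω) gyroscopic = (-0.0084, -0.0273, -0.0078)
α = I⁻¹(τ − ω×Iω) = (-0.8773, 1.2628, 1.4817)

α = (-0.8773, 1.2628, 1.4817)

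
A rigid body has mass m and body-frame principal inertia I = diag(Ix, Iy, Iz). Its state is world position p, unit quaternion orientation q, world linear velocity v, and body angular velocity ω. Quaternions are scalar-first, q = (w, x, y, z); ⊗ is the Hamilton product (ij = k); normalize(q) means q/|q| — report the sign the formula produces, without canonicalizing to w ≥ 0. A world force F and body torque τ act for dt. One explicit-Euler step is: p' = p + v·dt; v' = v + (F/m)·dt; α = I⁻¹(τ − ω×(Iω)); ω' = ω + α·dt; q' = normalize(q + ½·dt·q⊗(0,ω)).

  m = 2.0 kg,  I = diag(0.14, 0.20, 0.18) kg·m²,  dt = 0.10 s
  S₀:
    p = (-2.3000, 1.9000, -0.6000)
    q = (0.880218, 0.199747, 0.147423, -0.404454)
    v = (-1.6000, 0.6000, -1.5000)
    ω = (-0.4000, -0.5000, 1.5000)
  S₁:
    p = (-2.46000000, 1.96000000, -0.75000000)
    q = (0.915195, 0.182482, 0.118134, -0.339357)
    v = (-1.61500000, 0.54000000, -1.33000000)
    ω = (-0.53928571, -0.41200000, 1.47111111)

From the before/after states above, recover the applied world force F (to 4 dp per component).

F = (-0.3000, -1.2000, 3.4000)

velocity change Δv = (-0.01500000, -0.06000000, 0.17000000)
applied force F = (-0.3000, -1.2000, 3.4000)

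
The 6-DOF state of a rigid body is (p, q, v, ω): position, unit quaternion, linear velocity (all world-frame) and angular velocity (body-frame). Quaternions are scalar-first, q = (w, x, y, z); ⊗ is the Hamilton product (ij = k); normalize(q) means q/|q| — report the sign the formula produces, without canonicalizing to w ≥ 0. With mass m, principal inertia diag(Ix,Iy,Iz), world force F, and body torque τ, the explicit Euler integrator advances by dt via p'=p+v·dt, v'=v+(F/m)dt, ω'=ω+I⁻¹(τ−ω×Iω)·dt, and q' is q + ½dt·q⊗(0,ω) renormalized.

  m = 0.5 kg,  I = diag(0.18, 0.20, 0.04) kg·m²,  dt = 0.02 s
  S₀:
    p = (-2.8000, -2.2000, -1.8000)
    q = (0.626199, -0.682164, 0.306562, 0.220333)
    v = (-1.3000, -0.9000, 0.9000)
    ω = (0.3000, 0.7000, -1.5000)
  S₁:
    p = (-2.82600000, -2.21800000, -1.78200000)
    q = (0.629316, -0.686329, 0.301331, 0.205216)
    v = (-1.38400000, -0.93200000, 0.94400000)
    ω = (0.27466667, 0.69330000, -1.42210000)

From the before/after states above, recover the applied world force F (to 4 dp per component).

velocity change Δv = (-0.08400000, -0.03200000, 0.04400000)
F = m·Δv/dt = (-2.1000, -0.8000, 1.1000)

F = (-2.1000, -0.8000, 1.1000)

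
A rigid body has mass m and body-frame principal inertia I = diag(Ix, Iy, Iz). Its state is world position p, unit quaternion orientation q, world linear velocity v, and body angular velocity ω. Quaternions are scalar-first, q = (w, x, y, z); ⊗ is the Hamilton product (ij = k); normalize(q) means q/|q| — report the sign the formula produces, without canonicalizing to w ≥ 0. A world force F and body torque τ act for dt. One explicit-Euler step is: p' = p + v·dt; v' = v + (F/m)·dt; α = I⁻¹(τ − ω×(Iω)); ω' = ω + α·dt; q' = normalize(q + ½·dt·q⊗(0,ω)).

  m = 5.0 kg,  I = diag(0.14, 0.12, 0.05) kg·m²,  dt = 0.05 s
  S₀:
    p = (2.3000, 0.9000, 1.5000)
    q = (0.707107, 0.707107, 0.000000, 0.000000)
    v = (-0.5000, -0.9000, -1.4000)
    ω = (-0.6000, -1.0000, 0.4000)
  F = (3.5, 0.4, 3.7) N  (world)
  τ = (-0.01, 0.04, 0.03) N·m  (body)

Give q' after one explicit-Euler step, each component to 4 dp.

q⊗(0,ω) = (0.4242642, -0.4242642, -0.9899498, -0.4242642)
q + ½dt·q⊗(0,ω), renormalized = (0.7174, 0.6962, -0.0247, -0.0106)

q' = (0.7174, 0.6962, -0.0247, -0.0106)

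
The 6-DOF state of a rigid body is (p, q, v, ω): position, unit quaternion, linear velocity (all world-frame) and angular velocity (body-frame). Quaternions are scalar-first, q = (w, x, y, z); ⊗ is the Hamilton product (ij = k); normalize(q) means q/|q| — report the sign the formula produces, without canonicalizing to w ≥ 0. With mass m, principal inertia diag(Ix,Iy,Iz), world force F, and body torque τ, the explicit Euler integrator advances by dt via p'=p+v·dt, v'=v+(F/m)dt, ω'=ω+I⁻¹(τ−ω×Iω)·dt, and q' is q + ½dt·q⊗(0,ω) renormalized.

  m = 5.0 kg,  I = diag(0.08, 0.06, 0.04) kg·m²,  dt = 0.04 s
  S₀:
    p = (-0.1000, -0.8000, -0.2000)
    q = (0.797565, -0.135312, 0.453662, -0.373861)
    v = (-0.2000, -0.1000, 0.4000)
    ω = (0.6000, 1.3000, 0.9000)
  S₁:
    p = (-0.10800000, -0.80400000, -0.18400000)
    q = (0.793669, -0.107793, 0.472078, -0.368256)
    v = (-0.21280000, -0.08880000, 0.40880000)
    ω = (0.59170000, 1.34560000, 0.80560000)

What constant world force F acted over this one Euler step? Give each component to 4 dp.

v₁ − v₀ = (-0.01280000, 0.01120000, 0.00880000)
F = m·Δv/dt = (-1.6000, 1.4000, 1.1000)

F = (-1.6000, 1.4000, 1.1000)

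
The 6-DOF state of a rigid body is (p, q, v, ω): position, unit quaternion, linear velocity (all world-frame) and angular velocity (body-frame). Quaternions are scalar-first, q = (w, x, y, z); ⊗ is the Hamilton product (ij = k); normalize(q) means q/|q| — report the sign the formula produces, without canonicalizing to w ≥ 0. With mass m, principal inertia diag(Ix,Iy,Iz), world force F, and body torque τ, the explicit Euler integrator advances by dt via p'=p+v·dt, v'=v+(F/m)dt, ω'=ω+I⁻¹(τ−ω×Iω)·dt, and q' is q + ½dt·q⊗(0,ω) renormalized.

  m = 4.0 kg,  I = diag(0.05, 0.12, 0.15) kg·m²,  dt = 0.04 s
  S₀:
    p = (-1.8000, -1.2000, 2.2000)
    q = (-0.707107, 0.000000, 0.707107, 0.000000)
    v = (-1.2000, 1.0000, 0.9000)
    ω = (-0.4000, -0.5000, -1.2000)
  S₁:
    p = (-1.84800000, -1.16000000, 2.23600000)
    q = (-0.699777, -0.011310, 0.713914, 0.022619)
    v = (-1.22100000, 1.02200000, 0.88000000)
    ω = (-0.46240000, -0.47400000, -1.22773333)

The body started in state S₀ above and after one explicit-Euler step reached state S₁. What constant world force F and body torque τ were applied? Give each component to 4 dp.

F = (-2.1000, 2.2000, -2.0000)
τ = (-0.0600, 0.0300, -0.0900)

ω₁ − ω₀ = (-0.06240000, 0.02600000, -0.02773333)
applied torque τ = (-0.0600, 0.0300, -0.0900)
v₁ − v₀ = (-0.02100000, 0.02200000, -0.02000000)
F = m·Δv/dt = (-2.1000, 2.2000, -2.0000)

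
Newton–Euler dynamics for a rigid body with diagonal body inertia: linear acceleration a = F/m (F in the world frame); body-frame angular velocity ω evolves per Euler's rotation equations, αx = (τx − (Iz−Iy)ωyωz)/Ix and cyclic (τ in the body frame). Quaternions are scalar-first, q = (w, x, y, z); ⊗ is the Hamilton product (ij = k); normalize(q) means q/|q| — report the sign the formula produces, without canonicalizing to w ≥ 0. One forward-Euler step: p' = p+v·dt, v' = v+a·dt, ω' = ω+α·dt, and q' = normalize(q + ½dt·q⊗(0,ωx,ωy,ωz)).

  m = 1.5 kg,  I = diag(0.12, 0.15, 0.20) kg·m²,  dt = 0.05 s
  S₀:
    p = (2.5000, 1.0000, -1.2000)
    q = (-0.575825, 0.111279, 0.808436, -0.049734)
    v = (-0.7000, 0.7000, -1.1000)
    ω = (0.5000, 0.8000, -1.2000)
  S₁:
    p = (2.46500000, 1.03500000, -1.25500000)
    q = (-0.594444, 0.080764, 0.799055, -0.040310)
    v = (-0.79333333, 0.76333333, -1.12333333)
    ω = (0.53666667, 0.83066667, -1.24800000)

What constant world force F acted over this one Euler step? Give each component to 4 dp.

F = (-2.8000, 1.9000, -0.7000)

velocity change Δv = (-0.09333333, 0.06333333, -0.02333333)
F = m·Δv/dt = (-2.8000, 1.9000, -0.7000)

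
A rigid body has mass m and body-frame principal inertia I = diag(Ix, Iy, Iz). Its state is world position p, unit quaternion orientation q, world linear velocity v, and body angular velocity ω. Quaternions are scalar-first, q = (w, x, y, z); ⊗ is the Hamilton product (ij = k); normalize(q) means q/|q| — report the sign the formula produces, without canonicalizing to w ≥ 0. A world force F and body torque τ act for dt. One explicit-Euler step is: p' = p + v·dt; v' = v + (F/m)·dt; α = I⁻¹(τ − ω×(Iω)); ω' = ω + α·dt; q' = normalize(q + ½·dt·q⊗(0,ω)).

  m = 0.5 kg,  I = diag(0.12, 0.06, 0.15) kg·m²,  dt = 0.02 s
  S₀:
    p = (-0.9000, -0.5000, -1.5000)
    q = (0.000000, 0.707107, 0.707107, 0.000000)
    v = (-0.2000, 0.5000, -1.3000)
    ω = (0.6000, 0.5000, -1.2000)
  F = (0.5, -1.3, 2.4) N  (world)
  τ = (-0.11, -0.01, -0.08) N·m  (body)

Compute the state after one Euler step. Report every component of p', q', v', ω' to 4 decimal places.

a = (1.0000, -2.6000, 4.8000)
new position p' = (-0.9040, -0.4900, -1.5260)
v' = v + a·dt = (-0.1800, 0.4480, -1.2040)
angular accel α = (-0.4667, -0.5267, -0.4133)
new body rate ω' = (0.5907, 0.4895, -1.2083)
Hamilton product q⊗(0,ω) = (-0.7778177, -0.8485284, 0.8485284, -0.0707107)
q + ½dt·q⊗(0,ω), renormalized = (-0.0078, 0.6985, 0.7155, -0.0007)

p' = (-0.9040, -0.4900, -1.5260)
q' = (-0.0078, 0.6985, 0.7155, -0.0007)
v' = (-0.1800, 0.4480, -1.2040)
ω' = (0.5907, 0.4895, -1.2083)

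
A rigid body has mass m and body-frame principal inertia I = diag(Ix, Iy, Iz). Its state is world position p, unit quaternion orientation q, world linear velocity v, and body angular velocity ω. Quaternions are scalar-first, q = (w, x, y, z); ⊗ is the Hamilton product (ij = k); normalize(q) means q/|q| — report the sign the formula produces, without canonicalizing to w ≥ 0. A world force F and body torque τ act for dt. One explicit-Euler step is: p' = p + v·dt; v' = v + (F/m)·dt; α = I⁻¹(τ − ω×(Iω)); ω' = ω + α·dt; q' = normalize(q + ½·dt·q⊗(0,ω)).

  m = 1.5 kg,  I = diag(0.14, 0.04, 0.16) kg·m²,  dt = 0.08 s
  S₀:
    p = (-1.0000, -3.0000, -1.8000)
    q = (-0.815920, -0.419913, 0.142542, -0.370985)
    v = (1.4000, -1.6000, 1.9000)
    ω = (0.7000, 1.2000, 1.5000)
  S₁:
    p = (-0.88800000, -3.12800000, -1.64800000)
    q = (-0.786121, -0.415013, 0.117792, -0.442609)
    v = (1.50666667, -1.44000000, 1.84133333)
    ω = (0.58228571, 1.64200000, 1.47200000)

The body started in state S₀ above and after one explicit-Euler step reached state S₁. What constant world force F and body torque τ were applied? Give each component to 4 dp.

F = (2.0000, 3.0000, -1.1000)
τ = (0.0100, 0.2000, -0.1400)

ω₁ − ω₀ = (-0.11771429, 0.44200000, -0.02800000)
I·α + gyro = (0.0100, 0.2000, -0.1400)
Δv = v₁−v₀ = (0.10666667, 0.16000000, -0.05866667)
m·(v₁−v₀)/dt = (2.0000, 3.0000, -1.1000)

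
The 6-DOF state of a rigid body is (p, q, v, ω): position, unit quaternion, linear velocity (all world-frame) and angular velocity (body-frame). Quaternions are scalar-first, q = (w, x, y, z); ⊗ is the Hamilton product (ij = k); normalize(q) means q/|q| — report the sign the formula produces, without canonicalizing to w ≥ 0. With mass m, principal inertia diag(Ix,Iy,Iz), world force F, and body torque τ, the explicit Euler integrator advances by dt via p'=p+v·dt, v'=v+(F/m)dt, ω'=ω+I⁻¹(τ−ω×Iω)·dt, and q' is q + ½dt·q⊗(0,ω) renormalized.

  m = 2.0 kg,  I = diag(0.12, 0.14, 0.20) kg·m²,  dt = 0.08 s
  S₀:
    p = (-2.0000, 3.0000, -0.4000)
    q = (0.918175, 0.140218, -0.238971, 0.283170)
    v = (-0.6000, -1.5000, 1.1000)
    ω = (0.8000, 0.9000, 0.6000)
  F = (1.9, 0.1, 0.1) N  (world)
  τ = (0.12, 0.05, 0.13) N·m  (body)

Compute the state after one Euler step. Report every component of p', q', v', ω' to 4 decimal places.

p' = p + v·dt = (-2.0480, 2.8800, -0.3120)
new velocity v' = (-0.5240, -1.4960, 1.1040)
gyro term ω×Iω = (0.0324, -0.0384, 0.0144)
(τ − ω×Iω)/I = (0.7300, 0.6314, 0.5780)
ω' = ω + α·dt = (0.8584, 0.9505, 0.6462)
2q̇ = q⊗(0,ω) = (-0.0670025, 0.3363044, 0.9687627, 0.8682780)
q' = normalize(q + ½dt·q⊗(0,ω)) = (0.9142, 0.1534, -0.1999, 0.3174)

p' = (-2.0480, 2.8800, -0.3120)
q' = (0.9142, 0.1534, -0.1999, 0.3174)
v' = (-0.5240, -1.4960, 1.1040)
ω' = (0.8584, 0.9505, 0.6462)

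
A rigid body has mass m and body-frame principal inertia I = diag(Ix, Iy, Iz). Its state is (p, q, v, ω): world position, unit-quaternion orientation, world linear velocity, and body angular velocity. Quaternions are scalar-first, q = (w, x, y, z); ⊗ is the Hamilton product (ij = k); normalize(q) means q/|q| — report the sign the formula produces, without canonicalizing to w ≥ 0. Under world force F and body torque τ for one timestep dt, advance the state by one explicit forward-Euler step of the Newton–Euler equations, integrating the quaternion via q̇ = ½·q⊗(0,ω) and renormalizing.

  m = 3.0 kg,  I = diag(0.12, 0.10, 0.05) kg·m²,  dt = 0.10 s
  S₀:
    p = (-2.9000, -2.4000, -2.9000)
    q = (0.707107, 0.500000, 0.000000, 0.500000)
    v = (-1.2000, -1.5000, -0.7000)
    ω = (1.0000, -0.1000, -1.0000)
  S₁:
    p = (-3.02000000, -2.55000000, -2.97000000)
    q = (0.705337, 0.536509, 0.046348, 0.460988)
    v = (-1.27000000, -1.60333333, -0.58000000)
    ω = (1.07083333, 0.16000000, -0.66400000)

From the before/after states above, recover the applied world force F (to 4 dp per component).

F = (-2.1000, -3.1000, 3.6000)

velocity change Δv = (-0.07000000, -0.10333333, 0.12000000)
m·(v₁−v₀)/dt = (-2.1000, -3.1000, 3.6000)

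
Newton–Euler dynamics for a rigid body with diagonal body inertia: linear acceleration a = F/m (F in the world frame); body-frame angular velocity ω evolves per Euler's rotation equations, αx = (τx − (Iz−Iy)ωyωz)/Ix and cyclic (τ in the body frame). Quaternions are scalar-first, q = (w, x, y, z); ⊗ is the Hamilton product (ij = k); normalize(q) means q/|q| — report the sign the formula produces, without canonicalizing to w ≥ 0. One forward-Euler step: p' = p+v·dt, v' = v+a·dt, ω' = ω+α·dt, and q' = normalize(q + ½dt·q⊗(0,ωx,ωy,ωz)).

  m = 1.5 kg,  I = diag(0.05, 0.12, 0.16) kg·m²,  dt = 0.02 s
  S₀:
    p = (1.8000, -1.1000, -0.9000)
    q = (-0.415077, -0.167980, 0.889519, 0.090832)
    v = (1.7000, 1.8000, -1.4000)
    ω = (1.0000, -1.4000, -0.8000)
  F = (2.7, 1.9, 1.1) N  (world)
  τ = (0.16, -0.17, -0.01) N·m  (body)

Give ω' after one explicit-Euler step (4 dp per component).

ω' = (1.0461, -1.4430, -0.7890)

gyro term ω×Iω = (0.0448, 0.0880, -0.0980)
angular accel α = (2.3040, -2.1500, 0.5500)
ω + α·dt = (1.0461, -1.4430, -0.7890)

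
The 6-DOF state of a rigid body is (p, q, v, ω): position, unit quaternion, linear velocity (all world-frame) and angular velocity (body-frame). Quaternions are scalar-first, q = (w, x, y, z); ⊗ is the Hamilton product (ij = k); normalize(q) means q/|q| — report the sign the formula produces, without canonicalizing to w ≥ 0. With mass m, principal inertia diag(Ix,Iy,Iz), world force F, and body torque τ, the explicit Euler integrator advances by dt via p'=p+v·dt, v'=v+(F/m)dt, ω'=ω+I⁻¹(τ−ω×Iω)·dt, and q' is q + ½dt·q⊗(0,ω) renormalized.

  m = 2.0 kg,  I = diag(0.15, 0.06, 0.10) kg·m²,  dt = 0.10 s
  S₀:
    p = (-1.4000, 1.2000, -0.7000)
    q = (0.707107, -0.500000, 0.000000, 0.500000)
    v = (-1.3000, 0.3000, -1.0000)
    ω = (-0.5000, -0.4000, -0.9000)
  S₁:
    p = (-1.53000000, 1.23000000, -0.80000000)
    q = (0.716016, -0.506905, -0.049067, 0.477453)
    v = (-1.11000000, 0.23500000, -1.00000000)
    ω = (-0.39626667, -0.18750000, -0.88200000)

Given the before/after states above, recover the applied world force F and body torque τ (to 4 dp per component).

ω₁ − ω₀ = (0.10373333, 0.21250000, 0.01800000)
precession coupling = (0.0144, 0.0225, -0.0180)
I·α + gyro = (0.1700, 0.1500, 0.0000)
velocity change Δv = (0.19000000, -0.06500000, 0.00000000)
m·(v₁−v₀)/dt = (3.8000, -1.3000, 0.0000)

F = (3.8000, -1.3000, 0.0000)
τ = (0.1700, 0.1500, 0.0000)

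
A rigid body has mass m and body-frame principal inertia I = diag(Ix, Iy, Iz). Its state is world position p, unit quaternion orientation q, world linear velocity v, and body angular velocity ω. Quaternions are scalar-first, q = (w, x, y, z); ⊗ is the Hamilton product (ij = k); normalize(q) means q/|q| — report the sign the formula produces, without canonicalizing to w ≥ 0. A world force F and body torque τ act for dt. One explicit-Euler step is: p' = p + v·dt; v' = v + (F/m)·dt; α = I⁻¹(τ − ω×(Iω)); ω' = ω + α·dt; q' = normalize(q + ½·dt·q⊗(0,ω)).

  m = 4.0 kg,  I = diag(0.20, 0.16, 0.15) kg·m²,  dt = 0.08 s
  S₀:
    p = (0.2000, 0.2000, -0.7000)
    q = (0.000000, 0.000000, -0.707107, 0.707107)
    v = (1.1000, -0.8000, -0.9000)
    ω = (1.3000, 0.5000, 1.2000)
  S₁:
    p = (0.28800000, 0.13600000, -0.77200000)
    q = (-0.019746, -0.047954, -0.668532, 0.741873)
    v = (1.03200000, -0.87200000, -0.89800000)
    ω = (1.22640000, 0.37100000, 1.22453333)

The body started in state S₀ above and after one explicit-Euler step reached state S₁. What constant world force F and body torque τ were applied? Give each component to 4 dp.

v₁ − v₀ = (-0.06800000, -0.07200000, 0.00200000)
m·(v₁−v₀)/dt = (-3.4000, -3.6000, 0.1000)
Δω = ω₁−ω₀ = (-0.07360000, -0.12900000, 0.02453333)
gyro term ω₀×Iω₀ = (-0.0060, 0.0780, -0.0260)
τ = I·(Δω/dt) + ω₀×(Iω₀) = (-0.1900, -0.1800, 0.0200)

F = (-3.4000, -3.6000, 0.1000)
τ = (-0.1900, -0.1800, 0.0200)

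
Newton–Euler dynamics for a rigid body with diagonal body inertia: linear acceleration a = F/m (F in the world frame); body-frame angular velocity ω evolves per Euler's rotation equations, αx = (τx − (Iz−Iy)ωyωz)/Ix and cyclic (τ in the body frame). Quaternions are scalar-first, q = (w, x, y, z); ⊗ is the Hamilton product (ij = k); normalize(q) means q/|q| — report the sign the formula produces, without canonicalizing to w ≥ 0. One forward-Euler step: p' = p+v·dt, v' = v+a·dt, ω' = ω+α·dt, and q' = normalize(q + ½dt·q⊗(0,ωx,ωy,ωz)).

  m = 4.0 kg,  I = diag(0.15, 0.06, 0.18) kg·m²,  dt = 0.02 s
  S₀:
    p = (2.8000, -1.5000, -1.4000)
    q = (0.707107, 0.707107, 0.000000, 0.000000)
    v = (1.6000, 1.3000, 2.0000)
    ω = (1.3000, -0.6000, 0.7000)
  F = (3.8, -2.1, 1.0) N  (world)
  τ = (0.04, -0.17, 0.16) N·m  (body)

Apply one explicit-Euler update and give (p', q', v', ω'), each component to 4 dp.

p' = (2.8320, -1.4740, -1.3600)
q' = (0.6978, 0.7162, -0.0092, 0.0007)
v' = (1.6190, 1.2895, 2.0050)
ω' = (1.3121, -0.6476, 0.7100)

α = I⁻¹(τ − ω×Iω) = (0.6027, -2.3783, 0.4989)
ω + α·dt = (1.3121, -0.6476, 0.7100)
q⊗(0,ω) = (-0.9192391, 0.9192391, -0.9192391, 0.0707107)
q + ½dt·q⊗(0,ω), renormalized = (0.6978, 0.7162, -0.0092, 0.0007)
new position p' = (2.8320, -1.4740, -1.3600)
v + (F/m)dt = (1.6190, 1.2895, 2.0050)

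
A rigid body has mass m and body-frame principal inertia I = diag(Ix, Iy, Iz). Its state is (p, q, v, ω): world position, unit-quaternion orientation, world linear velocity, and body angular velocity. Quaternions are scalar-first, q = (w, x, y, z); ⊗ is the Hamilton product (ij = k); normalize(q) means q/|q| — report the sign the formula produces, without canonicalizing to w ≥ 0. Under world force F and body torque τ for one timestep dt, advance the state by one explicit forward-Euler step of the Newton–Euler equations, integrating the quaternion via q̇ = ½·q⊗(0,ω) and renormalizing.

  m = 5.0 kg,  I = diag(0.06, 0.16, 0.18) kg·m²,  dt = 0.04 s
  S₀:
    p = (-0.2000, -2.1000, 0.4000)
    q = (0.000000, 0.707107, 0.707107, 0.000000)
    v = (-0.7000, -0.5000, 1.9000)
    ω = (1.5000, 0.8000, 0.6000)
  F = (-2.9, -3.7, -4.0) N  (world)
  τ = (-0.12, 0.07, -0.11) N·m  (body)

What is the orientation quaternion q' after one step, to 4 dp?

q' = (-0.0325, 0.7151, 0.6982, -0.0099)

2q̇ = q⊗(0,ω) = (-1.6263461, 0.4242642, -0.4242642, -0.4949749)
q + ½dt·q⊗(0,ω), renormalized = (-0.0325, 0.7151, 0.6982, -0.0099)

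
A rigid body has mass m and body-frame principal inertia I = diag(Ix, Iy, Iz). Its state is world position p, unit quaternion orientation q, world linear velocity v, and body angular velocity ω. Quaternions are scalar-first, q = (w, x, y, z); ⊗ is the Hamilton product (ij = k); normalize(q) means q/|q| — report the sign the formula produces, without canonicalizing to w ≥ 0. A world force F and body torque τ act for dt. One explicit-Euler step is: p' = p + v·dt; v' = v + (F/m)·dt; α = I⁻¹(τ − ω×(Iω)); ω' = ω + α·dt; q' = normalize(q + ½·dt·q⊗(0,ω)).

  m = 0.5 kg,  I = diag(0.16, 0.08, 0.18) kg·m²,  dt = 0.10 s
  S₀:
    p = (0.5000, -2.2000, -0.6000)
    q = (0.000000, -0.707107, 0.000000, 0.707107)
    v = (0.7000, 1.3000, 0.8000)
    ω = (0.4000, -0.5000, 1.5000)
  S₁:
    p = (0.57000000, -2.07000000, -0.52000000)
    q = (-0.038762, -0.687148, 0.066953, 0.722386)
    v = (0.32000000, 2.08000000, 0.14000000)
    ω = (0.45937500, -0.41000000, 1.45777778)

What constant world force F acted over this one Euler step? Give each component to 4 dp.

v₁ − v₀ = (-0.38000000, 0.78000000, -0.66000000)
m·(v₁−v₀)/dt = (-1.9000, 3.9000, -3.3000)

F = (-1.9000, 3.9000, -3.3000)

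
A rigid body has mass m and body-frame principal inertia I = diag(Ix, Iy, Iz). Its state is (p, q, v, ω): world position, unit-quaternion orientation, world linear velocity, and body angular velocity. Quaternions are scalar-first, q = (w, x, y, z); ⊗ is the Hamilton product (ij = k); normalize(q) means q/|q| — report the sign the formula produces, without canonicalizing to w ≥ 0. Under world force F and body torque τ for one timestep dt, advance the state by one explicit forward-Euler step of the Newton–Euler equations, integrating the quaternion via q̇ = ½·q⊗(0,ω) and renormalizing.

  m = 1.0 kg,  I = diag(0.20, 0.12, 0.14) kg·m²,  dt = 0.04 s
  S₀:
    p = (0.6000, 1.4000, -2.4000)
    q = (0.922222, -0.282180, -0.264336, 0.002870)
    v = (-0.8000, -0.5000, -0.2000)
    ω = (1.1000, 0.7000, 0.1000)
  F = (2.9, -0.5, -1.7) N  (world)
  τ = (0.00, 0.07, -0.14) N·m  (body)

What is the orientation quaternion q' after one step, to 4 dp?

q' = (0.9318, -0.2624, -0.2507, 0.0066)

Hamilton product q⊗(0,ω) = (0.4951462, 0.9860016, 0.6769304, 0.1854658)
q' = normalize(q + ½dt·q⊗(0,ω)) = (0.9318, -0.2624, -0.2507, 0.0066)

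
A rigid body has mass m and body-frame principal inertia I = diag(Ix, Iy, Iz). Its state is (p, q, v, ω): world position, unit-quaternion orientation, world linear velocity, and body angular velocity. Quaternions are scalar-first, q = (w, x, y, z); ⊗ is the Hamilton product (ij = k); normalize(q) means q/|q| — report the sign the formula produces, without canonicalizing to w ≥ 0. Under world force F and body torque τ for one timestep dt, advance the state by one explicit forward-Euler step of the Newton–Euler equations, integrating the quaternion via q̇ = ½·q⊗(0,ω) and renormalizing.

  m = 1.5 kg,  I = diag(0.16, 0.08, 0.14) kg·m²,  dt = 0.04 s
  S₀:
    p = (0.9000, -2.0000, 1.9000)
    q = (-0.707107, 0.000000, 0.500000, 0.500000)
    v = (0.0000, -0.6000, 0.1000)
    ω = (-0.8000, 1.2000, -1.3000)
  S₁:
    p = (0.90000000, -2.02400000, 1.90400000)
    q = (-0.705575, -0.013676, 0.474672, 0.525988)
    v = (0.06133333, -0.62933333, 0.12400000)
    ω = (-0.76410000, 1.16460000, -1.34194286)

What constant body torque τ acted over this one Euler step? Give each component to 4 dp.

ω₁ − ω₀ = (0.03590000, -0.03540000, -0.04194286)
precession coupling = (-0.0936, 0.0208, 0.0768)
I·α + gyro = (0.0500, -0.0500, -0.0700)

τ = (0.0500, -0.0500, -0.0700)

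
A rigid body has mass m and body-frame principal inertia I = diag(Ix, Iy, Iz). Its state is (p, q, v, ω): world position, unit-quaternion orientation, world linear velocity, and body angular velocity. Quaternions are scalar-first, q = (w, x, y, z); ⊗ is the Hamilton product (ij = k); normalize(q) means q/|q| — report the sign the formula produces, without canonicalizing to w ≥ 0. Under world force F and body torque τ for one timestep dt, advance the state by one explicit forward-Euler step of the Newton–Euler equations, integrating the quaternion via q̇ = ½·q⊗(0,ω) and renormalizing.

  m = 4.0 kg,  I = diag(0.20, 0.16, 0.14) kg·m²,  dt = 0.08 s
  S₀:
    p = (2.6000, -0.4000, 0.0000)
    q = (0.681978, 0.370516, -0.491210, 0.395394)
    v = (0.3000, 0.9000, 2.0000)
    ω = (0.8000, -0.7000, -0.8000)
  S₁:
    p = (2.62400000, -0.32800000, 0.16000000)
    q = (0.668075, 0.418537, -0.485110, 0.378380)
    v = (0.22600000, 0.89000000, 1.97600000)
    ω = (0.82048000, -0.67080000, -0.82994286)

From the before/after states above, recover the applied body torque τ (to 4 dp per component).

ω₁ − ω₀ = (0.02048000, 0.02920000, -0.02994286)
gyro term ω₀×Iω₀ = (-0.0112, -0.0384, 0.0224)
I·α + gyro = (0.0400, 0.0200, -0.0300)

τ = (0.0400, 0.0200, -0.0300)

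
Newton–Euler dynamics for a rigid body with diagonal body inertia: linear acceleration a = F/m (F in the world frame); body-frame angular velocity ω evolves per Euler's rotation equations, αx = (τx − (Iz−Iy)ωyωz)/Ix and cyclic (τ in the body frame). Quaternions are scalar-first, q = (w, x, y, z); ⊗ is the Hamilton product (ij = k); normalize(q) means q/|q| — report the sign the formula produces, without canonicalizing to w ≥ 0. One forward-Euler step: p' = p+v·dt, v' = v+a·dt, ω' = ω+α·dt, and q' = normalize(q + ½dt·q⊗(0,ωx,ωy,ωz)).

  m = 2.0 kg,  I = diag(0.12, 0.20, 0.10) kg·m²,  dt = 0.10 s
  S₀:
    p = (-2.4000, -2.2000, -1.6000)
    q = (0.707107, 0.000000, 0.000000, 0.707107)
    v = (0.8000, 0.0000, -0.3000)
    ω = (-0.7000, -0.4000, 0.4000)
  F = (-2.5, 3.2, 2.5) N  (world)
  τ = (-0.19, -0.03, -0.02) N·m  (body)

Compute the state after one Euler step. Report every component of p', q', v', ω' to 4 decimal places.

p' = (-2.3200, -2.2000, -1.6300)
q' = (0.6923, -0.0106, -0.0389, 0.7205)
v' = (0.6750, 0.1600, -0.1750)
ω' = (-0.8717, -0.4122, 0.3576)

angular accel α = (-1.7167, -0.1220, -0.4240)
ω + α·dt = (-0.8717, -0.4122, 0.3576)
2q̇ = q⊗(0,ω) = (-0.2828428, -0.2121321, -0.7778177, 0.2828428)
updated quaternion q' = (0.6923, -0.0106, -0.0389, 0.7205)
a = (-1.2500, 1.6000, 1.2500)
p + v·dt = (-2.3200, -2.2000, -1.6300)
new velocity v' = (0.6750, 0.1600, -0.1750)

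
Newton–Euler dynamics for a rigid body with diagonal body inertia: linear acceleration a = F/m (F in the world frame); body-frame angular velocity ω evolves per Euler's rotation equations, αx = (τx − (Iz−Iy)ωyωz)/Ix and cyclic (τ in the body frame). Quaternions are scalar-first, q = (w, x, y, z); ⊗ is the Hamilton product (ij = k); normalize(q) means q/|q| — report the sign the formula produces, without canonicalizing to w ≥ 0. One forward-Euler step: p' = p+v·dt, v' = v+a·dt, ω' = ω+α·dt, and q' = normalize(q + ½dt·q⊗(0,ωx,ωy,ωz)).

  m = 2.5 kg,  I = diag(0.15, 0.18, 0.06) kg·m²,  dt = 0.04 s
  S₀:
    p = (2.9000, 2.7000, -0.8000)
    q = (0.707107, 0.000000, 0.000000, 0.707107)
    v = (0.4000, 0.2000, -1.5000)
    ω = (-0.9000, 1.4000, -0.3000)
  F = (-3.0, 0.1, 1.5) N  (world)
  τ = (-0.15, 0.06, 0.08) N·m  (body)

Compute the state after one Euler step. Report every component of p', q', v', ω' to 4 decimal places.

p' = (2.9160, 2.7080, -0.8600)
q' = (0.7109, -0.0325, 0.0071, 0.7025)
v' = (0.3520, 0.2016, -1.4760)
ω' = (-0.9534, 1.4079, -0.2215)

gyro term ω×Iω = (0.0504, 0.0243, -0.0378)
(τ − ω×Iω)/I = (-1.3360, 0.1983, 1.9633)
ω' = ω + α·dt = (-0.9534, 1.4079, -0.2215)
2q̇ = q⊗(0,ω) = (0.2121321, -1.6263461, 0.3535535, -0.2121321)
updated quaternion q' = (0.7109, -0.0325, 0.0071, 0.7025)
linear accel F/m = (-1.2000, 0.0400, 0.6000)
p' = p + v·dt = (2.9160, 2.7080, -0.8600)
new velocity v' = (0.3520, 0.2016, -1.4760)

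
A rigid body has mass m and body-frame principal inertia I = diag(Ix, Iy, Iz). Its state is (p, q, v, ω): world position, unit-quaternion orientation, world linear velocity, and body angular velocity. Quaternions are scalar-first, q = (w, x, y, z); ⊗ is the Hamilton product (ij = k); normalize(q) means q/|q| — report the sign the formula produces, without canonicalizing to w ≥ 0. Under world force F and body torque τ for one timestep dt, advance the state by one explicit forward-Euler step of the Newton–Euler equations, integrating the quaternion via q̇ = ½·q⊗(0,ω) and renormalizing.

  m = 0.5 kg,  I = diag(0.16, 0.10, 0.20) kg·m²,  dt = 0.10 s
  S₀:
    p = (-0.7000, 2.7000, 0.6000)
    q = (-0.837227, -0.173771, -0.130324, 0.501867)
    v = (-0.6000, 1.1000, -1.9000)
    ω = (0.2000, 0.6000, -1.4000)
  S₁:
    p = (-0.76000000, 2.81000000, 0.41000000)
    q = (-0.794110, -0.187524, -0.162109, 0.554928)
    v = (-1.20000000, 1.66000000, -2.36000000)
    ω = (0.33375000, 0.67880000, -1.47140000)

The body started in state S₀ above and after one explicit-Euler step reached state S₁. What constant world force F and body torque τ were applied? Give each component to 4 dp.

F = (-3.0000, 2.8000, -2.3000)
τ = (0.1300, 0.0900, -0.1500)

Δv = v₁−v₀ = (-0.60000000, 0.56000000, -0.46000000)
applied force F = (-3.0000, 2.8000, -2.3000)
Δω = ω₁−ω₀ = (0.13375000, 0.07880000, -0.07140000)
ω₀×(Iω₀) = (-0.0840, 0.0112, -0.0072)
I·α + gyro = (0.1300, 0.0900, -0.1500)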